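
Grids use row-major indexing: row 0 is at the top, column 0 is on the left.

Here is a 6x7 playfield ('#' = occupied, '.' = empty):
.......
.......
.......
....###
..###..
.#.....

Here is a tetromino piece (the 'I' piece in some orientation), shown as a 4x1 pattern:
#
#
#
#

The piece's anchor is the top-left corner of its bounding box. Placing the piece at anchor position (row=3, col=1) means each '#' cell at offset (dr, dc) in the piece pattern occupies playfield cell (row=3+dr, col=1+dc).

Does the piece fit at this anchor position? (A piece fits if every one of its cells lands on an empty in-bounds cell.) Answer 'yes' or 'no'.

Answer: no

Derivation:
Check each piece cell at anchor (3, 1):
  offset (0,0) -> (3,1): empty -> OK
  offset (1,0) -> (4,1): empty -> OK
  offset (2,0) -> (5,1): occupied ('#') -> FAIL
  offset (3,0) -> (6,1): out of bounds -> FAIL
All cells valid: no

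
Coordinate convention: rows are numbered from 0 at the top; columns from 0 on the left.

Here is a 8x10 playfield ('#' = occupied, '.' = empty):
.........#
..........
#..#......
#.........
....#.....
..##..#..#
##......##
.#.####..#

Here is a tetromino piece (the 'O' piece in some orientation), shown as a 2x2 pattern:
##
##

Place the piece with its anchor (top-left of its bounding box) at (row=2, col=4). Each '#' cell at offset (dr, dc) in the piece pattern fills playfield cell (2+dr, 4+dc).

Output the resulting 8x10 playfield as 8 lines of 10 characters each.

Fill (2+0,4+0) = (2,4)
Fill (2+0,4+1) = (2,5)
Fill (2+1,4+0) = (3,4)
Fill (2+1,4+1) = (3,5)

Answer: .........#
..........
#..###....
#...##....
....#.....
..##..#..#
##......##
.#.####..#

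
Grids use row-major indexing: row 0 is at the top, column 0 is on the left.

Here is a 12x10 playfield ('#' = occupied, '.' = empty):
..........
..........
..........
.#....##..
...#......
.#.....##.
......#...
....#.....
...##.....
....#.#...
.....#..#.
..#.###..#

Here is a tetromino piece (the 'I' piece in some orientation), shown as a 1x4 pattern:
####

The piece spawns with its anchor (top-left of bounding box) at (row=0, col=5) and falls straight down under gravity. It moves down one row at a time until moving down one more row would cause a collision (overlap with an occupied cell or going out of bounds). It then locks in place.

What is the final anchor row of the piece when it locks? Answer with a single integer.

Spawn at (row=0, col=5). Try each row:
  row 0: fits
  row 1: fits
  row 2: fits
  row 3: blocked -> lock at row 2

Answer: 2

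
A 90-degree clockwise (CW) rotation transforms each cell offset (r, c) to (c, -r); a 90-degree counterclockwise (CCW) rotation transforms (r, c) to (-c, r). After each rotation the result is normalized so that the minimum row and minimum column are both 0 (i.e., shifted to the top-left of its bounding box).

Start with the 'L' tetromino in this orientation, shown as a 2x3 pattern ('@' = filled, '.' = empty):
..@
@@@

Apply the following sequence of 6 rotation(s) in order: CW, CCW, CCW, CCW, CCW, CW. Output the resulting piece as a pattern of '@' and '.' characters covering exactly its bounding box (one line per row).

Start:
..@
@@@
After rotation 1 (CW):
@.
@.
@@
After rotation 2 (CCW):
..@
@@@
After rotation 3 (CCW):
@@
.@
.@
After rotation 4 (CCW):
@@@
@..
After rotation 5 (CCW):
@.
@.
@@
After rotation 6 (CW):
@@@
@..

Answer: @@@
@..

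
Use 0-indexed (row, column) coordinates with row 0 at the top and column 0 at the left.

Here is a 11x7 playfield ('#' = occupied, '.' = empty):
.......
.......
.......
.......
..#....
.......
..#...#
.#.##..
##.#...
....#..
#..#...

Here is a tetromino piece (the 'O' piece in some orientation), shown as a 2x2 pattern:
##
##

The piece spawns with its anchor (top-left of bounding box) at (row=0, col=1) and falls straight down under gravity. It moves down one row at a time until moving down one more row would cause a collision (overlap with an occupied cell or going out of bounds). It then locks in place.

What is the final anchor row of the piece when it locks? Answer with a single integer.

Answer: 2

Derivation:
Spawn at (row=0, col=1). Try each row:
  row 0: fits
  row 1: fits
  row 2: fits
  row 3: blocked -> lock at row 2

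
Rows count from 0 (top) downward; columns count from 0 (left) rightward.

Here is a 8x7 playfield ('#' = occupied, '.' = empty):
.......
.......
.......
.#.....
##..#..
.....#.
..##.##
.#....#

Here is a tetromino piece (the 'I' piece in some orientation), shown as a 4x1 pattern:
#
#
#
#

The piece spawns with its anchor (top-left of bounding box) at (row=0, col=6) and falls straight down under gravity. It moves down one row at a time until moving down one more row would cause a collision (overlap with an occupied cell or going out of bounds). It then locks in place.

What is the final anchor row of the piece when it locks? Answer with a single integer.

Spawn at (row=0, col=6). Try each row:
  row 0: fits
  row 1: fits
  row 2: fits
  row 3: blocked -> lock at row 2

Answer: 2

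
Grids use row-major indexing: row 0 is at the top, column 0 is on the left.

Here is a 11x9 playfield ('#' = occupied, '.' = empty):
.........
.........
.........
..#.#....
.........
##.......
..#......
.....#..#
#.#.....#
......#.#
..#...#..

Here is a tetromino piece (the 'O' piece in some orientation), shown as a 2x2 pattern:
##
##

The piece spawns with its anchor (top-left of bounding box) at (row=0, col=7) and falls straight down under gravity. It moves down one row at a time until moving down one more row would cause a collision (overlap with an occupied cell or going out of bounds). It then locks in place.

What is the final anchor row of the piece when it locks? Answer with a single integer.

Spawn at (row=0, col=7). Try each row:
  row 0: fits
  row 1: fits
  row 2: fits
  row 3: fits
  row 4: fits
  row 5: fits
  row 6: blocked -> lock at row 5

Answer: 5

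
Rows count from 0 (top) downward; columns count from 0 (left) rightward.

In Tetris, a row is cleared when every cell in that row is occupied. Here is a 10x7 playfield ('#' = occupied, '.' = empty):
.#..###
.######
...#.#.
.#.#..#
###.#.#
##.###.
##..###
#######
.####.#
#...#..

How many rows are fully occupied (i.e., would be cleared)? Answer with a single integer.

Check each row:
  row 0: 3 empty cells -> not full
  row 1: 1 empty cell -> not full
  row 2: 5 empty cells -> not full
  row 3: 4 empty cells -> not full
  row 4: 2 empty cells -> not full
  row 5: 2 empty cells -> not full
  row 6: 2 empty cells -> not full
  row 7: 0 empty cells -> FULL (clear)
  row 8: 2 empty cells -> not full
  row 9: 5 empty cells -> not full
Total rows cleared: 1

Answer: 1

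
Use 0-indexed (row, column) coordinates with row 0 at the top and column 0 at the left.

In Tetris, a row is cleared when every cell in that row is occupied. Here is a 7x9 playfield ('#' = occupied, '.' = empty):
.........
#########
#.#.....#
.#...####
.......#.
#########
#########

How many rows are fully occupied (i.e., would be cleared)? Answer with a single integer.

Check each row:
  row 0: 9 empty cells -> not full
  row 1: 0 empty cells -> FULL (clear)
  row 2: 6 empty cells -> not full
  row 3: 4 empty cells -> not full
  row 4: 8 empty cells -> not full
  row 5: 0 empty cells -> FULL (clear)
  row 6: 0 empty cells -> FULL (clear)
Total rows cleared: 3

Answer: 3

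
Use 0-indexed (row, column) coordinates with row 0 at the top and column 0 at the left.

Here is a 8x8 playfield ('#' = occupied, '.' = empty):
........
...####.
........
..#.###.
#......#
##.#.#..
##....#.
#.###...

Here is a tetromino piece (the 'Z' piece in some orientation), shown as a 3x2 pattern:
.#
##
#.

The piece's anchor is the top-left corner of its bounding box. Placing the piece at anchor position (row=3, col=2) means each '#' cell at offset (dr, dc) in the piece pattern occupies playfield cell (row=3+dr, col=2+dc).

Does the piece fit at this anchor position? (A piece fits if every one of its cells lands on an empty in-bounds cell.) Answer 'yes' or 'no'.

Answer: yes

Derivation:
Check each piece cell at anchor (3, 2):
  offset (0,1) -> (3,3): empty -> OK
  offset (1,0) -> (4,2): empty -> OK
  offset (1,1) -> (4,3): empty -> OK
  offset (2,0) -> (5,2): empty -> OK
All cells valid: yes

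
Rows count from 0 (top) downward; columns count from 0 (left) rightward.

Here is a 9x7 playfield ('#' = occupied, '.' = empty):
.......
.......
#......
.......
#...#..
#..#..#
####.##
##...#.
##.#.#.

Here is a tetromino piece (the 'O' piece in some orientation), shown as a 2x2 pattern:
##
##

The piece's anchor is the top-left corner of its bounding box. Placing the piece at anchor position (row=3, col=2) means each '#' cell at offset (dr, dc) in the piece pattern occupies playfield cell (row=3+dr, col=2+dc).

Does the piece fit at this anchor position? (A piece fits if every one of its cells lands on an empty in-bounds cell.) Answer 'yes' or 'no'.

Check each piece cell at anchor (3, 2):
  offset (0,0) -> (3,2): empty -> OK
  offset (0,1) -> (3,3): empty -> OK
  offset (1,0) -> (4,2): empty -> OK
  offset (1,1) -> (4,3): empty -> OK
All cells valid: yes

Answer: yes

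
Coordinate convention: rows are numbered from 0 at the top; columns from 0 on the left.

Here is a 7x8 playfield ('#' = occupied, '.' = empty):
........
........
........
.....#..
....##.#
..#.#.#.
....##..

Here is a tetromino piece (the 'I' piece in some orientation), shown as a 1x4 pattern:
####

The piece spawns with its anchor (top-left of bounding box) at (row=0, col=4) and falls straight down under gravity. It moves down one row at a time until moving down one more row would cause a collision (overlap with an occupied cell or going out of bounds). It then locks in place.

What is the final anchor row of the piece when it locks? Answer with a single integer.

Spawn at (row=0, col=4). Try each row:
  row 0: fits
  row 1: fits
  row 2: fits
  row 3: blocked -> lock at row 2

Answer: 2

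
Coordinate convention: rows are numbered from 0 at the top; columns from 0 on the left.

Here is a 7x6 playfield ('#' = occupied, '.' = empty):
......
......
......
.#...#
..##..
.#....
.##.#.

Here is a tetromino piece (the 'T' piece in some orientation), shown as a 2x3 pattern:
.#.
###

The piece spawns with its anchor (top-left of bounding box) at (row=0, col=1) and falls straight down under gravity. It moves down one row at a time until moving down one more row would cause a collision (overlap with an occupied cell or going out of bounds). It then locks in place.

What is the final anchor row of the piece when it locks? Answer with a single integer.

Answer: 1

Derivation:
Spawn at (row=0, col=1). Try each row:
  row 0: fits
  row 1: fits
  row 2: blocked -> lock at row 1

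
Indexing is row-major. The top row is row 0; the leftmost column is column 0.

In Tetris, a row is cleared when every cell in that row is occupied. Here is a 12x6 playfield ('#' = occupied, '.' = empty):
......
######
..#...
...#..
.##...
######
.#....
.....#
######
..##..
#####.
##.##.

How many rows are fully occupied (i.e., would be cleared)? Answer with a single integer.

Check each row:
  row 0: 6 empty cells -> not full
  row 1: 0 empty cells -> FULL (clear)
  row 2: 5 empty cells -> not full
  row 3: 5 empty cells -> not full
  row 4: 4 empty cells -> not full
  row 5: 0 empty cells -> FULL (clear)
  row 6: 5 empty cells -> not full
  row 7: 5 empty cells -> not full
  row 8: 0 empty cells -> FULL (clear)
  row 9: 4 empty cells -> not full
  row 10: 1 empty cell -> not full
  row 11: 2 empty cells -> not full
Total rows cleared: 3

Answer: 3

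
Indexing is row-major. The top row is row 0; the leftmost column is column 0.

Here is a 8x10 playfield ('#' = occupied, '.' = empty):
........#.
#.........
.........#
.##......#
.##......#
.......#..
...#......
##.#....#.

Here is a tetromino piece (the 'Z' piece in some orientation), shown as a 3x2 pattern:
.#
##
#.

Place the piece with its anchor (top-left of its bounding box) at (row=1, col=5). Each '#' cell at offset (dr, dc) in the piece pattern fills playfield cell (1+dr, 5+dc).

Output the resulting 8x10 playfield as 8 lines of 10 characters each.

Fill (1+0,5+1) = (1,6)
Fill (1+1,5+0) = (2,5)
Fill (1+1,5+1) = (2,6)
Fill (1+2,5+0) = (3,5)

Answer: ........#.
#.....#...
.....##..#
.##..#...#
.##......#
.......#..
...#......
##.#....#.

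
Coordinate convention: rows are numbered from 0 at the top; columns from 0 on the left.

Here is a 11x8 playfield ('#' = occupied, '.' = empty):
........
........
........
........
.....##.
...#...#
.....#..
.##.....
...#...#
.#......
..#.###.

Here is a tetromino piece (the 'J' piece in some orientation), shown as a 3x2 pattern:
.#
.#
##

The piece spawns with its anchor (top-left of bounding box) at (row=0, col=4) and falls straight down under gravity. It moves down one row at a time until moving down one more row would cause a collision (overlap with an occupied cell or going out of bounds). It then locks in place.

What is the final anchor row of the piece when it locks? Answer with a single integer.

Spawn at (row=0, col=4). Try each row:
  row 0: fits
  row 1: fits
  row 2: blocked -> lock at row 1

Answer: 1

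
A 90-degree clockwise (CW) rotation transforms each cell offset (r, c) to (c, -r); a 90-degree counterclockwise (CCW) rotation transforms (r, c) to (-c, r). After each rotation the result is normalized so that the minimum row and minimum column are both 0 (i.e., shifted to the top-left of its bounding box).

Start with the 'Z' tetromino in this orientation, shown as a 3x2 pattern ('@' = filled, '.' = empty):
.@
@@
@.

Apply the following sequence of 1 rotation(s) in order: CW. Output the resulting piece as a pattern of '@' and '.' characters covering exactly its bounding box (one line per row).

Start:
.@
@@
@.
After rotation 1 (CW):
@@.
.@@

Answer: @@.
.@@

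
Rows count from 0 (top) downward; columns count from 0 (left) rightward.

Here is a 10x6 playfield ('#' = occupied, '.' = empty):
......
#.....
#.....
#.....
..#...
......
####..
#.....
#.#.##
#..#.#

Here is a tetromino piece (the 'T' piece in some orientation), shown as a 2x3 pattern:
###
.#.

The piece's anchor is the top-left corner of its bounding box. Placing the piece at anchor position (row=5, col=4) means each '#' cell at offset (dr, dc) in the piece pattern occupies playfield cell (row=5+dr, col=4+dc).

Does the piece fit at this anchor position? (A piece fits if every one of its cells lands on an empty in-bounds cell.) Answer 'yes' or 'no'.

Answer: no

Derivation:
Check each piece cell at anchor (5, 4):
  offset (0,0) -> (5,4): empty -> OK
  offset (0,1) -> (5,5): empty -> OK
  offset (0,2) -> (5,6): out of bounds -> FAIL
  offset (1,1) -> (6,5): empty -> OK
All cells valid: no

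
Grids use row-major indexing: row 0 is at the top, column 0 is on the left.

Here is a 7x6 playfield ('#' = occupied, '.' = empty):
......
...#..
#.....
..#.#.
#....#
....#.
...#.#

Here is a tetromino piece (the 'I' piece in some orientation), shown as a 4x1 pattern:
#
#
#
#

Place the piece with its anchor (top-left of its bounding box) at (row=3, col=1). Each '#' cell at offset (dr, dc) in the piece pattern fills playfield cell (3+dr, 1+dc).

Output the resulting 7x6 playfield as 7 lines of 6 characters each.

Fill (3+0,1+0) = (3,1)
Fill (3+1,1+0) = (4,1)
Fill (3+2,1+0) = (5,1)
Fill (3+3,1+0) = (6,1)

Answer: ......
...#..
#.....
.##.#.
##...#
.#..#.
.#.#.#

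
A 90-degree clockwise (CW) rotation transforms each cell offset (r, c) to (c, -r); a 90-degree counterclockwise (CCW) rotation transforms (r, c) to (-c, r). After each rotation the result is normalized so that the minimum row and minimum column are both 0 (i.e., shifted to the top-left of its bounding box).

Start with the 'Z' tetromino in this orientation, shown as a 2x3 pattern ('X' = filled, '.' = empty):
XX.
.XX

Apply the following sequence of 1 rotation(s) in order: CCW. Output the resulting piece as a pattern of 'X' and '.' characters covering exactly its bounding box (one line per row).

Start:
XX.
.XX
After rotation 1 (CCW):
.X
XX
X.

Answer: .X
XX
X.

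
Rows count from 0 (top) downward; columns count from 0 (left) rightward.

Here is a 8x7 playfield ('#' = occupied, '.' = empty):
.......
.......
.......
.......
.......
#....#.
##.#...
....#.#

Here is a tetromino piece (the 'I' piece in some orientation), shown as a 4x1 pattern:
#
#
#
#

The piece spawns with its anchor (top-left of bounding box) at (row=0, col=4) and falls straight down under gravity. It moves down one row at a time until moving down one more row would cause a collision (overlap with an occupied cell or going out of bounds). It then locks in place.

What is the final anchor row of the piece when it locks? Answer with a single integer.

Spawn at (row=0, col=4). Try each row:
  row 0: fits
  row 1: fits
  row 2: fits
  row 3: fits
  row 4: blocked -> lock at row 3

Answer: 3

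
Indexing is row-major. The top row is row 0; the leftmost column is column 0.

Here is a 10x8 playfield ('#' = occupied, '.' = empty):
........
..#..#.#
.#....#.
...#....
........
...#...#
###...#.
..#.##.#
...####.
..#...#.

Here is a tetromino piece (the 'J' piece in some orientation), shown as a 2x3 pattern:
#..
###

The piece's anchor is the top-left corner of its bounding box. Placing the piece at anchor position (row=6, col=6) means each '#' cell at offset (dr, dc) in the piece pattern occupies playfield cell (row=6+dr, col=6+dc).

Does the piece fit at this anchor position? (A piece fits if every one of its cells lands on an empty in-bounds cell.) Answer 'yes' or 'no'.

Check each piece cell at anchor (6, 6):
  offset (0,0) -> (6,6): occupied ('#') -> FAIL
  offset (1,0) -> (7,6): empty -> OK
  offset (1,1) -> (7,7): occupied ('#') -> FAIL
  offset (1,2) -> (7,8): out of bounds -> FAIL
All cells valid: no

Answer: no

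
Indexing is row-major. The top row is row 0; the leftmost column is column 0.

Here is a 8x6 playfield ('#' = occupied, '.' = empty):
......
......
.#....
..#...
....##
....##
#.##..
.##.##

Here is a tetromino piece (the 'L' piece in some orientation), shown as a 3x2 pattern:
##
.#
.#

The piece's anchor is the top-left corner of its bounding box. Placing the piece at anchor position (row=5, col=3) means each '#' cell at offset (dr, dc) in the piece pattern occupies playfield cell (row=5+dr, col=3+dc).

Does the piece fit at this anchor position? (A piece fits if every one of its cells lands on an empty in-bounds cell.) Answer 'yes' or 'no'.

Answer: no

Derivation:
Check each piece cell at anchor (5, 3):
  offset (0,0) -> (5,3): empty -> OK
  offset (0,1) -> (5,4): occupied ('#') -> FAIL
  offset (1,1) -> (6,4): empty -> OK
  offset (2,1) -> (7,4): occupied ('#') -> FAIL
All cells valid: no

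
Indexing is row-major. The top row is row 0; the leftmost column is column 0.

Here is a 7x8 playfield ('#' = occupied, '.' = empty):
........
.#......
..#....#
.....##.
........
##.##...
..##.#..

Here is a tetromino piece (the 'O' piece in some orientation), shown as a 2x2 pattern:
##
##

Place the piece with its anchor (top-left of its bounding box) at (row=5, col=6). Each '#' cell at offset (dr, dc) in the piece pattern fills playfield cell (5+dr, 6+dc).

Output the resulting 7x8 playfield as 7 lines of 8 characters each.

Answer: ........
.#......
..#....#
.....##.
........
##.##.##
..##.###

Derivation:
Fill (5+0,6+0) = (5,6)
Fill (5+0,6+1) = (5,7)
Fill (5+1,6+0) = (6,6)
Fill (5+1,6+1) = (6,7)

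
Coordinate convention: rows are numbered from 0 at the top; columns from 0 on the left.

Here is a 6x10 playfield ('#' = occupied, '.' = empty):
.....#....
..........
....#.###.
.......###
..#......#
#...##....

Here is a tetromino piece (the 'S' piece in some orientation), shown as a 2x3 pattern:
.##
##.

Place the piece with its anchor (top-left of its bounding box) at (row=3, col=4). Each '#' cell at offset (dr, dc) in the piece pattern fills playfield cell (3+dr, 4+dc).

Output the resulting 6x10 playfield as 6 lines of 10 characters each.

Answer: .....#....
..........
....#.###.
.....#####
..#.##...#
#...##....

Derivation:
Fill (3+0,4+1) = (3,5)
Fill (3+0,4+2) = (3,6)
Fill (3+1,4+0) = (4,4)
Fill (3+1,4+1) = (4,5)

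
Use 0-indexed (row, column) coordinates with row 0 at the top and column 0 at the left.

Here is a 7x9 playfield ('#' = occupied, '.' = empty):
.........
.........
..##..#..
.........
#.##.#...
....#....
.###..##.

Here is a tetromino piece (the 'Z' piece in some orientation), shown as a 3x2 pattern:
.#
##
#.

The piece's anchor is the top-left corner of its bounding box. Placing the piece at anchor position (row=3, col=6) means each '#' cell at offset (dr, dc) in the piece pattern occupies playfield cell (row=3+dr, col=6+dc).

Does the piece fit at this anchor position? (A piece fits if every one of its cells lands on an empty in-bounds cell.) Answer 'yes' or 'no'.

Answer: yes

Derivation:
Check each piece cell at anchor (3, 6):
  offset (0,1) -> (3,7): empty -> OK
  offset (1,0) -> (4,6): empty -> OK
  offset (1,1) -> (4,7): empty -> OK
  offset (2,0) -> (5,6): empty -> OK
All cells valid: yes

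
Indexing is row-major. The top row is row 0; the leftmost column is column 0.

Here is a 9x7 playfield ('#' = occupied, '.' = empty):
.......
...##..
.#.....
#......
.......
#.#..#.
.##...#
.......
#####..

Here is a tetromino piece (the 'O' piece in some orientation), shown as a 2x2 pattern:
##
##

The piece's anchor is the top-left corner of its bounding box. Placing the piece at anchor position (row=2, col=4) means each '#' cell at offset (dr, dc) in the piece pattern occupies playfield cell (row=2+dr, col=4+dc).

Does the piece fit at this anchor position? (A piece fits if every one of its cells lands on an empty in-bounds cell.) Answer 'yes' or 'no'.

Check each piece cell at anchor (2, 4):
  offset (0,0) -> (2,4): empty -> OK
  offset (0,1) -> (2,5): empty -> OK
  offset (1,0) -> (3,4): empty -> OK
  offset (1,1) -> (3,5): empty -> OK
All cells valid: yes

Answer: yes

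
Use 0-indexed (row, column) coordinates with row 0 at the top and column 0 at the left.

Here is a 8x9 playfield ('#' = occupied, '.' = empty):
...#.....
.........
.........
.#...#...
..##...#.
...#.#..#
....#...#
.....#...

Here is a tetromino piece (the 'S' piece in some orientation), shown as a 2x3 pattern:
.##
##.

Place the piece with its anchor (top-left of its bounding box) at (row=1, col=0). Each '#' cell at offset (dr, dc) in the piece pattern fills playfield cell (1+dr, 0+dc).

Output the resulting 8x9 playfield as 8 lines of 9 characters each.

Answer: ...#.....
.##......
##.......
.#...#...
..##...#.
...#.#..#
....#...#
.....#...

Derivation:
Fill (1+0,0+1) = (1,1)
Fill (1+0,0+2) = (1,2)
Fill (1+1,0+0) = (2,0)
Fill (1+1,0+1) = (2,1)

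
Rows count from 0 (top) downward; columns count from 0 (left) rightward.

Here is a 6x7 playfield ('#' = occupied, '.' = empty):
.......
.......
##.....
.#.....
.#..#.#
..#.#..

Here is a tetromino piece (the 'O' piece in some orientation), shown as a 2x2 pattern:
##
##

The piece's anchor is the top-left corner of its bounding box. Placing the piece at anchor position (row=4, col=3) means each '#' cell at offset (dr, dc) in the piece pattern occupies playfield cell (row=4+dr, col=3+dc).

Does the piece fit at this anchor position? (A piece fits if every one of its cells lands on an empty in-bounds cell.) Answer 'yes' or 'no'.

Answer: no

Derivation:
Check each piece cell at anchor (4, 3):
  offset (0,0) -> (4,3): empty -> OK
  offset (0,1) -> (4,4): occupied ('#') -> FAIL
  offset (1,0) -> (5,3): empty -> OK
  offset (1,1) -> (5,4): occupied ('#') -> FAIL
All cells valid: no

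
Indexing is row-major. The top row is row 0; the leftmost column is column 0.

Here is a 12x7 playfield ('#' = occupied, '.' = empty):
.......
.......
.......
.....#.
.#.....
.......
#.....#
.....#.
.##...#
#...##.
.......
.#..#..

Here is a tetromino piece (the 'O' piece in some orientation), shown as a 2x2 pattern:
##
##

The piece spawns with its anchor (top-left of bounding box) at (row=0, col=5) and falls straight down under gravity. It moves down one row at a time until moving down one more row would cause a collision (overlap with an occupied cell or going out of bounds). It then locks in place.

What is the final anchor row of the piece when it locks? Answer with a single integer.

Answer: 1

Derivation:
Spawn at (row=0, col=5). Try each row:
  row 0: fits
  row 1: fits
  row 2: blocked -> lock at row 1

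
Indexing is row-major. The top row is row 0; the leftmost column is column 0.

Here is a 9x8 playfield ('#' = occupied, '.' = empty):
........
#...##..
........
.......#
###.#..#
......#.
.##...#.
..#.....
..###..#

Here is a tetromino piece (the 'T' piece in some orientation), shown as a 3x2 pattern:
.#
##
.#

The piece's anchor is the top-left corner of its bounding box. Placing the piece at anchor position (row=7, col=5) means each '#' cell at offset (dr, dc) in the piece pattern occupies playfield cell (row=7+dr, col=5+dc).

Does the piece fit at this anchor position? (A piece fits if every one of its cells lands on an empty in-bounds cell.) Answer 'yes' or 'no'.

Answer: no

Derivation:
Check each piece cell at anchor (7, 5):
  offset (0,1) -> (7,6): empty -> OK
  offset (1,0) -> (8,5): empty -> OK
  offset (1,1) -> (8,6): empty -> OK
  offset (2,1) -> (9,6): out of bounds -> FAIL
All cells valid: no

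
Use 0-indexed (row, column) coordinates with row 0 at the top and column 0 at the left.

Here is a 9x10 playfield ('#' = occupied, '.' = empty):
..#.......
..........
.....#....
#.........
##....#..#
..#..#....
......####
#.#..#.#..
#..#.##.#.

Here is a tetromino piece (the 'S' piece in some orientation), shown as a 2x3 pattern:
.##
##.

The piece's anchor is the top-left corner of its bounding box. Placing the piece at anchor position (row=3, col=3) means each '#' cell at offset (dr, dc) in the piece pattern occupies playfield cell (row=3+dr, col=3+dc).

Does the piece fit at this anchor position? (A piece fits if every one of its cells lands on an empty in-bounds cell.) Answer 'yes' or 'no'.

Check each piece cell at anchor (3, 3):
  offset (0,1) -> (3,4): empty -> OK
  offset (0,2) -> (3,5): empty -> OK
  offset (1,0) -> (4,3): empty -> OK
  offset (1,1) -> (4,4): empty -> OK
All cells valid: yes

Answer: yes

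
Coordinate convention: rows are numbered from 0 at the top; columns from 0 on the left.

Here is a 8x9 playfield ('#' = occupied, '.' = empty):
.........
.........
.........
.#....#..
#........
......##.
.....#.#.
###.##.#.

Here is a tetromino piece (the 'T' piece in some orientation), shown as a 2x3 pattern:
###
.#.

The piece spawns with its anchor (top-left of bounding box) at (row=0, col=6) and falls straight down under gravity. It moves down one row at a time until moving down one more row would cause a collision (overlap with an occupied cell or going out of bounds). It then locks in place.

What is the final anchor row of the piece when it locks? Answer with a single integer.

Answer: 2

Derivation:
Spawn at (row=0, col=6). Try each row:
  row 0: fits
  row 1: fits
  row 2: fits
  row 3: blocked -> lock at row 2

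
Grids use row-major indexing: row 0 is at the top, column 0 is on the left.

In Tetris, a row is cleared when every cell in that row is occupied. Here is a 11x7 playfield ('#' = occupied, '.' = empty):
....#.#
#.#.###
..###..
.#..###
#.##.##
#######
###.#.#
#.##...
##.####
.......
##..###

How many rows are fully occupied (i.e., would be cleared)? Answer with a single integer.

Answer: 1

Derivation:
Check each row:
  row 0: 5 empty cells -> not full
  row 1: 2 empty cells -> not full
  row 2: 4 empty cells -> not full
  row 3: 3 empty cells -> not full
  row 4: 2 empty cells -> not full
  row 5: 0 empty cells -> FULL (clear)
  row 6: 2 empty cells -> not full
  row 7: 4 empty cells -> not full
  row 8: 1 empty cell -> not full
  row 9: 7 empty cells -> not full
  row 10: 2 empty cells -> not full
Total rows cleared: 1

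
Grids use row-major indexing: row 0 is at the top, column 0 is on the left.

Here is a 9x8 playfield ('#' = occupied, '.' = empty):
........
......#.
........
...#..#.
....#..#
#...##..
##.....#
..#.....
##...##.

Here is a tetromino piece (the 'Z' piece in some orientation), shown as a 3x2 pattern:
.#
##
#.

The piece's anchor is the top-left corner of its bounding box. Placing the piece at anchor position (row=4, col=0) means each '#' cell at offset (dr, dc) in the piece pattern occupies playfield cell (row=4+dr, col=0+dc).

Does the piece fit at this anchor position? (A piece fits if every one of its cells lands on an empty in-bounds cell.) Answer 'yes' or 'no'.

Check each piece cell at anchor (4, 0):
  offset (0,1) -> (4,1): empty -> OK
  offset (1,0) -> (5,0): occupied ('#') -> FAIL
  offset (1,1) -> (5,1): empty -> OK
  offset (2,0) -> (6,0): occupied ('#') -> FAIL
All cells valid: no

Answer: no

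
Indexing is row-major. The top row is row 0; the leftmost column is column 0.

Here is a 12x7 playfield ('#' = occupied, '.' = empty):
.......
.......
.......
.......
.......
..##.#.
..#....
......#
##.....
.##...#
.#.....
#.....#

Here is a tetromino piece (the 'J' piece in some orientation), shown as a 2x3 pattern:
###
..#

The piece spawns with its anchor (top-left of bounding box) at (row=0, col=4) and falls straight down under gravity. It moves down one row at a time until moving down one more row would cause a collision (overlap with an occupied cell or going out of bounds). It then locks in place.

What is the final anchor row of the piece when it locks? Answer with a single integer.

Answer: 4

Derivation:
Spawn at (row=0, col=4). Try each row:
  row 0: fits
  row 1: fits
  row 2: fits
  row 3: fits
  row 4: fits
  row 5: blocked -> lock at row 4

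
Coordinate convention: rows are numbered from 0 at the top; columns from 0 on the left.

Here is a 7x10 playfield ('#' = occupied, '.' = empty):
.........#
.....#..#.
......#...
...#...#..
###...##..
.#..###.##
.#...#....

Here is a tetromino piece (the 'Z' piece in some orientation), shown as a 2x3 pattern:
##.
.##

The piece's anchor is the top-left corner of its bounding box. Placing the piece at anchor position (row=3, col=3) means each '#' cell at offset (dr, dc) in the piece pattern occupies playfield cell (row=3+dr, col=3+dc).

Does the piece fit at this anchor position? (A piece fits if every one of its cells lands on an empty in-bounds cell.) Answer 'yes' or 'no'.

Check each piece cell at anchor (3, 3):
  offset (0,0) -> (3,3): occupied ('#') -> FAIL
  offset (0,1) -> (3,4): empty -> OK
  offset (1,1) -> (4,4): empty -> OK
  offset (1,2) -> (4,5): empty -> OK
All cells valid: no

Answer: no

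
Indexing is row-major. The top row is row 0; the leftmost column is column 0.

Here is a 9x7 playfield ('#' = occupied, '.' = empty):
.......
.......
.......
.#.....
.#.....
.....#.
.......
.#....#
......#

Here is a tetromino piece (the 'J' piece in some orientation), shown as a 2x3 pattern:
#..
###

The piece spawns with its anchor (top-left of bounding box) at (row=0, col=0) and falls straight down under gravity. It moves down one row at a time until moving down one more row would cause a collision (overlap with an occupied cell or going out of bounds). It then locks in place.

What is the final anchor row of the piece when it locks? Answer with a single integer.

Spawn at (row=0, col=0). Try each row:
  row 0: fits
  row 1: fits
  row 2: blocked -> lock at row 1

Answer: 1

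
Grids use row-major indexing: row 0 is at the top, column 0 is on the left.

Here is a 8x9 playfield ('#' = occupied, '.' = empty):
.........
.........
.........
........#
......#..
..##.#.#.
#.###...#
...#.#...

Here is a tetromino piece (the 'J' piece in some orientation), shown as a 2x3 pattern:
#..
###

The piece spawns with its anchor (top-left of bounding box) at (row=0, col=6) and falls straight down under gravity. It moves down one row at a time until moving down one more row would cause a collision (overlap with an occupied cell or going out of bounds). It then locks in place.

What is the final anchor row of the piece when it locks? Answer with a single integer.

Spawn at (row=0, col=6). Try each row:
  row 0: fits
  row 1: fits
  row 2: blocked -> lock at row 1

Answer: 1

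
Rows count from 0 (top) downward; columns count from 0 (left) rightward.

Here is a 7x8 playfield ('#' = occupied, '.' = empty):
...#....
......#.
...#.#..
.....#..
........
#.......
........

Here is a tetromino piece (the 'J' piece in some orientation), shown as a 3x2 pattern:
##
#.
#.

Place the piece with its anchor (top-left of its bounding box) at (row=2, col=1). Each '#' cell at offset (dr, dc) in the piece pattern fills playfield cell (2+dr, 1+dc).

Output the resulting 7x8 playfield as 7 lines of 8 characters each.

Fill (2+0,1+0) = (2,1)
Fill (2+0,1+1) = (2,2)
Fill (2+1,1+0) = (3,1)
Fill (2+2,1+0) = (4,1)

Answer: ...#....
......#.
.###.#..
.#...#..
.#......
#.......
........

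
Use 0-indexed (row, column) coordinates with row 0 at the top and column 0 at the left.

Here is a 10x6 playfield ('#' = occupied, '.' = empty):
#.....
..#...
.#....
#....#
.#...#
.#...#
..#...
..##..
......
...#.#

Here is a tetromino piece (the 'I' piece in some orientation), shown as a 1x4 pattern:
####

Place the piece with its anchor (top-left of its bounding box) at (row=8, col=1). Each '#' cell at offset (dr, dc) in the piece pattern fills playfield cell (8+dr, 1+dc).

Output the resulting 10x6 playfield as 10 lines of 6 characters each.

Answer: #.....
..#...
.#....
#....#
.#...#
.#...#
..#...
..##..
.####.
...#.#

Derivation:
Fill (8+0,1+0) = (8,1)
Fill (8+0,1+1) = (8,2)
Fill (8+0,1+2) = (8,3)
Fill (8+0,1+3) = (8,4)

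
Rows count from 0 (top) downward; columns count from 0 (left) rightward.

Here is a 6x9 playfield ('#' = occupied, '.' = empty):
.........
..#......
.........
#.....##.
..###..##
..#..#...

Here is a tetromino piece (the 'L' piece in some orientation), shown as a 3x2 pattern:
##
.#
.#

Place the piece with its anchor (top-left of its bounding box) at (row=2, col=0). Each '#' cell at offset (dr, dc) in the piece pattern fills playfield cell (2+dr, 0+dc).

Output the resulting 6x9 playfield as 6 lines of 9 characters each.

Fill (2+0,0+0) = (2,0)
Fill (2+0,0+1) = (2,1)
Fill (2+1,0+1) = (3,1)
Fill (2+2,0+1) = (4,1)

Answer: .........
..#......
##.......
##....##.
.####..##
..#..#...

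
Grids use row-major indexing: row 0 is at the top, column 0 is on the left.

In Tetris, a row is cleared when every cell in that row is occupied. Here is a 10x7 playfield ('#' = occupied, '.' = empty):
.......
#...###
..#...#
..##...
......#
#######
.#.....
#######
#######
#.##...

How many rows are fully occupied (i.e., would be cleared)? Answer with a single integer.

Answer: 3

Derivation:
Check each row:
  row 0: 7 empty cells -> not full
  row 1: 3 empty cells -> not full
  row 2: 5 empty cells -> not full
  row 3: 5 empty cells -> not full
  row 4: 6 empty cells -> not full
  row 5: 0 empty cells -> FULL (clear)
  row 6: 6 empty cells -> not full
  row 7: 0 empty cells -> FULL (clear)
  row 8: 0 empty cells -> FULL (clear)
  row 9: 4 empty cells -> not full
Total rows cleared: 3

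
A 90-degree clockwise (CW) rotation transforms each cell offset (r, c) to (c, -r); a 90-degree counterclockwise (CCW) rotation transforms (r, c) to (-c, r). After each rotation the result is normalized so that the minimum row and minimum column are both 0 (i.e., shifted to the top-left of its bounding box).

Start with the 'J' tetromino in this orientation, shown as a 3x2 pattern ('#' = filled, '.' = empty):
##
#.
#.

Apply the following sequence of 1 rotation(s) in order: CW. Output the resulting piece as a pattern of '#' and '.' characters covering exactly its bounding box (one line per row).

Answer: ###
..#

Derivation:
Start:
##
#.
#.
After rotation 1 (CW):
###
..#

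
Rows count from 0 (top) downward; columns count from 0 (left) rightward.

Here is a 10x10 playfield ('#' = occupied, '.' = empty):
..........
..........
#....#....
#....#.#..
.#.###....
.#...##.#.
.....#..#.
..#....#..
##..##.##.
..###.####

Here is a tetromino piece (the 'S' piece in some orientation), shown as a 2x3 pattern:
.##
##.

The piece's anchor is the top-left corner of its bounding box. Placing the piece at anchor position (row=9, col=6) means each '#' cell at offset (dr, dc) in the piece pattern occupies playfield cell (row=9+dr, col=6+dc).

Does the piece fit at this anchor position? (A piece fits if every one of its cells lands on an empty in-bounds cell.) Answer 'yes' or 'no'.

Check each piece cell at anchor (9, 6):
  offset (0,1) -> (9,7): occupied ('#') -> FAIL
  offset (0,2) -> (9,8): occupied ('#') -> FAIL
  offset (1,0) -> (10,6): out of bounds -> FAIL
  offset (1,1) -> (10,7): out of bounds -> FAIL
All cells valid: no

Answer: no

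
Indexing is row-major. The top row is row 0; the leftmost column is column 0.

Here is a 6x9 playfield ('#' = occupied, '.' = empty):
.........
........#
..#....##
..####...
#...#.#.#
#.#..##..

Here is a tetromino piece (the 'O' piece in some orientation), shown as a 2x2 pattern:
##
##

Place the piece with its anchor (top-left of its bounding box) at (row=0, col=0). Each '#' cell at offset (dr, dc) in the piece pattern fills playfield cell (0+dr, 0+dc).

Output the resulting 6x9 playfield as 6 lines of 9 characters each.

Answer: ##.......
##......#
..#....##
..####...
#...#.#.#
#.#..##..

Derivation:
Fill (0+0,0+0) = (0,0)
Fill (0+0,0+1) = (0,1)
Fill (0+1,0+0) = (1,0)
Fill (0+1,0+1) = (1,1)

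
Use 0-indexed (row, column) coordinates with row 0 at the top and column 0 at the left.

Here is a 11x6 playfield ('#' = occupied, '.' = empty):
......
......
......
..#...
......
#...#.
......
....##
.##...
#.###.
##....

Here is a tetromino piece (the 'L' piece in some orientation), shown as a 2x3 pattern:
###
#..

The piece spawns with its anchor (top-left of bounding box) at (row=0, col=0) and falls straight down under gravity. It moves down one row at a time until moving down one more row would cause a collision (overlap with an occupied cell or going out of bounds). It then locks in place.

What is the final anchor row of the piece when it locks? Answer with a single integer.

Spawn at (row=0, col=0). Try each row:
  row 0: fits
  row 1: fits
  row 2: fits
  row 3: blocked -> lock at row 2

Answer: 2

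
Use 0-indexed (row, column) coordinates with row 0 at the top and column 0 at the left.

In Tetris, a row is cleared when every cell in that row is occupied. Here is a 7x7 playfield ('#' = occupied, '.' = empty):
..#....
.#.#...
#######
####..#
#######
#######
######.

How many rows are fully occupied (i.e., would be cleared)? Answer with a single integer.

Answer: 3

Derivation:
Check each row:
  row 0: 6 empty cells -> not full
  row 1: 5 empty cells -> not full
  row 2: 0 empty cells -> FULL (clear)
  row 3: 2 empty cells -> not full
  row 4: 0 empty cells -> FULL (clear)
  row 5: 0 empty cells -> FULL (clear)
  row 6: 1 empty cell -> not full
Total rows cleared: 3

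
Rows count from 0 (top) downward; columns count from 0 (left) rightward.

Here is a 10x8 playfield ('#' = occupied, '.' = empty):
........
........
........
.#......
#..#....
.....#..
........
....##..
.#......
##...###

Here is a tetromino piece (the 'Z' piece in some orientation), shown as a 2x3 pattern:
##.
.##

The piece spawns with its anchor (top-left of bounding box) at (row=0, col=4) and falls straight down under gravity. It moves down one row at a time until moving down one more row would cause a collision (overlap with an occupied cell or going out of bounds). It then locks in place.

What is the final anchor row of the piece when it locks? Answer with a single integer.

Spawn at (row=0, col=4). Try each row:
  row 0: fits
  row 1: fits
  row 2: fits
  row 3: fits
  row 4: blocked -> lock at row 3

Answer: 3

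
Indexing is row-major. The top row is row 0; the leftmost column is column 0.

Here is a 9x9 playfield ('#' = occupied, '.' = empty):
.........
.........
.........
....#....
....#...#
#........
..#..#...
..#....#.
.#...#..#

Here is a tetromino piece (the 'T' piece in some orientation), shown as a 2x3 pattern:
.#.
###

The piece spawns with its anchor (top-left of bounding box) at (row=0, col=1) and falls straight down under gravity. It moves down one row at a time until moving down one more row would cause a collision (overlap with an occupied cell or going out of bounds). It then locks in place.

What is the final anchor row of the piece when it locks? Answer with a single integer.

Spawn at (row=0, col=1). Try each row:
  row 0: fits
  row 1: fits
  row 2: fits
  row 3: fits
  row 4: fits
  row 5: blocked -> lock at row 4

Answer: 4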